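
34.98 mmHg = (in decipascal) 1 mmHg = 133.32237 Pa, so 34.98 mmHg = 34.98 * 133.32237 = 4663.6164 Pa. 1 decipascal = 0.1 Pa, so 4663.6164 Pa = 4663.6164 / 0.1 = 46636.164 decipascal ≈ 4.664e+04 decipascal (4 s.f.). Final answer: 4.664e+04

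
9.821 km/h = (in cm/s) 272.8. Check: 1 km/h = 0.27777778 m/s, so 9.821 km/h = 9.821 * 0.27777778 = 2.7280556 m/s. 1 cm/s = 0.01 m/s, so 2.7280556 m/s = 2.7280556 / 0.01 = 272.80556 cm/s ≈ 272.8 cm/s (4 s.f.).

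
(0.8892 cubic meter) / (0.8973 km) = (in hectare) 0.8892 cubic meter = 0.8892 m^3. 1 km = 1000 m, so 0.8973 km = 0.8973 * 1000 = 897.3 m. Combine: 0.8892 m^3 / 897.3 m = 0.00099097292 m^2. 1 hectare = 10000 m^2, so 0.00099097292 m^2 = 0.00099097292 / 10000 = 9.9097292e-08 hectare ≈ 9.91e-08 hectare (4 s.f.). Final answer: 9.91e-08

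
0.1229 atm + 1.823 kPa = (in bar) 0.1428. Check: 1 atm = 101325 Pa, so 0.1229 atm = 0.1229 * 101325 = 12452.842 Pa. 1 kPa = 1000 Pa, so 1.823 kPa = 1.823 * 1000 = 1823 Pa. Sum: 12452.842 + 1823 = 14275.842 Pa. 1 bar = 100000 Pa, so 14275.842 Pa = 14275.842 / 100000 = 0.14275842 bar ≈ 0.1428 bar (4 s.f.).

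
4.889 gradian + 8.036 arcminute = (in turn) 0.01259. Check: 1 gradian = 0.015707963 rad, so 4.889 gradian = 4.889 * 0.015707963 = 0.076796232 rad. 1 arcminute = 0.00029088821 rad, so 8.036 arcminute = 8.036 * 0.00029088821 = 0.0023375776 rad. Sum: 0.076796232 + 0.0023375776 = 0.07913381 rad. 1 turn = 6.2831853 rad, so 0.07913381 rad = 0.07913381 / 6.2831853 = 0.012594537 turn ≈ 0.01259 turn (4 s.f.).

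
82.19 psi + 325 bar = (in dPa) 3.307e+08. Check: 1 psi = 6894.7573 Pa, so 82.19 psi = 82.19 * 6894.7573 = 566680.1 Pa. 1 bar = 100000 Pa, so 325 bar = 325 * 100000 = 32500000 Pa. Sum: 566680.1 + 32500000 = 33066680 Pa. 1 dPa = 0.1 Pa, so 33066680 Pa = 33066680 / 0.1 = 3.306668e+08 dPa ≈ 3.307e+08 dPa (4 s.f.).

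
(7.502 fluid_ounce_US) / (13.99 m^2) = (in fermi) 1 fluid_ounce_US = 2.957353e-05 m^3, so 7.502 fluid_ounce_US = 7.502 * 2.957353e-05 = 0.00022186062 m^3. 13.99 m^2 is already in m^2. Combine: 0.00022186062 m^3 / 13.99 m^2 = 1.5858515e-05 m. 1 fermi = 1e-15 m, so 1.5858515e-05 m = 1.5858515e-05 / 1e-15 = 1.5858515e+10 fermi ≈ 1.586e+10 fermi (4 s.f.). Final answer: 1.586e+10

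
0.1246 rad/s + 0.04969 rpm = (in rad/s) 0.1298. Check: 0.1246 rad/s is already in rad/s. 1 rpm = 0.10471976 rad/s, so 0.04969 rpm = 0.04969 * 0.10471976 = 0.0052035246 rad/s. Sum: 0.1246 + 0.0052035246 = 0.12980352 rad/s. Result: 0.12980352 rad/s ≈ 0.1298 rad/s (4 s.f.).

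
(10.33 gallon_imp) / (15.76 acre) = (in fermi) 1 gallon_imp = 0.00454609 m^3, so 10.33 gallon_imp = 10.33 * 0.00454609 = 0.04696111 m^3. 1 acre = 4046.8564 m^2, so 15.76 acre = 15.76 * 4046.8564 = 63778.457 m^2. Combine: 0.04696111 m^3 / 63778.457 m^2 = 7.3631618e-07 m. 1 fermi = 1e-15 m, so 7.3631618e-07 m = 7.3631618e-07 / 1e-15 = 7.3631618e+08 fermi ≈ 7.363e+08 fermi (4 s.f.). Final answer: 7.363e+08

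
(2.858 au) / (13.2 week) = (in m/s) 5.356e+04. Check: 1 au = 1.4959787e+11 m, so 2.858 au = 2.858 * 1.4959787e+11 = 4.2755071e+11 m. 1 week = 604800 s, so 13.2 week = 13.2 * 604800 = 7983360 s. Combine: 4.2755071e+11 m / 7983360 s = 53555.234 m/s. Result: 53555.234 m/s ≈ 5.356e+04 m/s (4 s.f.).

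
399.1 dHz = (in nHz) 3.991e+10. Check: 1 dHz = 0.1 Hz, so 399.1 dHz = 399.1 * 0.1 = 39.91 Hz. 1 nHz = 1e-09 Hz, so 39.91 Hz = 39.91 / 1e-09 = 3.991e+10 nHz.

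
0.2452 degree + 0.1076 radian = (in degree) 6.41. Check: 1 degree = 0.017453293 rad, so 0.2452 degree = 0.2452 * 0.017453293 = 0.0042795473 rad. 0.1076 radian = 0.1076 rad. Sum: 0.0042795473 + 0.1076 = 0.11187955 rad. 1 degree = 0.017453293 rad, so 0.11187955 rad = 0.11187955 / 0.017453293 = 6.4102259 degree ≈ 6.41 degree (4 s.f.).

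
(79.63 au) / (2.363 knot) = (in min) 1.633e+11. Check: 1 au = 1.4959787e+11 m, so 79.63 au = 79.63 * 1.4959787e+11 = 1.1912478e+13 m. 1 knot = 0.51444444 m/s, so 2.363 knot = 2.363 * 0.51444444 = 1.2156322 m/s. Combine: 1.1912478e+13 m / 1.2156322 m/s = 9.7994099e+12 s. 1 min = 60 s, so 9.7994099e+12 s = 9.7994099e+12 / 60 = 1.633235e+11 min ≈ 1.633e+11 min (4 s.f.).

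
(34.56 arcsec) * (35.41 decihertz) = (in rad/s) 0.0005933. Check: 1 arcsec = 4.8481368e-06 rad, so 34.56 arcsec = 34.56 * 4.8481368e-06 = 0.00016755161 rad. 1 decihertz = 0.1 Hz, so 35.41 decihertz = 35.41 * 0.1 = 3.541 Hz. Combine: 0.00016755161 rad * 3.541 Hz = 0.00059330024 rad/s. Result: 0.00059330024 rad/s ≈ 0.0005933 rad/s (4 s.f.).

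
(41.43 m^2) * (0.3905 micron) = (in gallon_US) 0.004274. Check: 41.43 m^2 is already in m^2. 1 micron = 1e-06 m, so 0.3905 micron = 0.3905 * 1e-06 = 3.905e-07 m. Combine: 41.43 m^2 * 3.905e-07 m = 1.6178415e-05 m^3. 1 gallon_US = 0.0037854118 m^3, so 1.6178415e-05 m^3 = 1.6178415e-05 / 0.0037854118 = 0.0042738851 gallon_US ≈ 0.004274 gallon_US (4 s.f.).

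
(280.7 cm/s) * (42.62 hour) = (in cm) 1 cm/s = 0.01 m/s, so 280.7 cm/s = 280.7 * 0.01 = 2.807 m/s. 1 hour = 3600 s, so 42.62 hour = 42.62 * 3600 = 153432 s. Combine: 2.807 m/s * 153432 s = 430683.62 m. 1 cm = 0.01 m, so 430683.62 m = 430683.62 / 0.01 = 43068362 cm ≈ 4.307e+07 cm (4 s.f.). Final answer: 4.307e+07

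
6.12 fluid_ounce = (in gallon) 0.04781. Check: 1 fluid_ounce = 2.957353e-05 m^3, so 6.12 fluid_ounce = 6.12 * 2.957353e-05 = 0.00018099 m^3. 1 gallon = 0.0037854118 m^3, so 0.00018099 m^3 = 0.00018099 / 0.0037854118 = 0.0478125 gallon ≈ 0.04781 gallon (4 s.f.).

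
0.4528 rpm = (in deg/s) 1 rpm = 0.10471976 rad/s, so 0.4528 rpm = 0.4528 * 0.10471976 = 0.047417105 rad/s. 1 deg/s = 0.017453293 rad/s, so 0.047417105 rad/s = 0.047417105 / 0.017453293 = 2.7168 deg/s ≈ 2.717 deg/s (4 s.f.). Final answer: 2.717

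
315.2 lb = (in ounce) 5043. Check: 1 lb = 0.45359237 kg, so 315.2 lb = 315.2 * 0.45359237 = 142.97232 kg. 1 ounce = 0.028349523 kg, so 142.97232 kg = 142.97232 / 0.028349523 = 5043.2 ounce ≈ 5043 ounce (4 s.f.).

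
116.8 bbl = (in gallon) 1 bbl = 0.15898729 m^3, so 116.8 bbl = 116.8 * 0.15898729 = 18.569716 m^3. 1 gallon = 0.0037854118 m^3, so 18.569716 m^3 = 18.569716 / 0.0037854118 = 4905.6 gallon ≈ 4906 gallon (4 s.f.). Final answer: 4906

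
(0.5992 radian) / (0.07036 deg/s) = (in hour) 0.1355. Check: 0.5992 radian = 0.5992 rad. 1 deg/s = 0.017453293 rad/s, so 0.07036 deg/s = 0.07036 * 0.017453293 = 0.0012280137 rad/s. Combine: 0.5992 rad / 0.0012280137 rad/s = 487.94245 s. 1 hour = 3600 s, so 487.94245 s = 487.94245 / 3600 = 0.13553957 hour ≈ 0.1355 hour (4 s.f.).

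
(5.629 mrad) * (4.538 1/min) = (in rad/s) 1 mrad = 0.001 rad, so 5.629 mrad = 5.629 * 0.001 = 0.005629 rad. 1 1/min = 0.016666667 Hz, so 4.538 1/min = 4.538 * 0.016666667 = 0.075633333 Hz. Combine: 0.005629 rad * 0.075633333 Hz = 0.00042574003 rad/s. Result: 0.00042574003 rad/s ≈ 0.0004257 rad/s (4 s.f.). Final answer: 0.0004257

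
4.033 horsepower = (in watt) 3007. Check: 1 horsepower = 745.69987 W, so 4.033 horsepower = 4.033 * 745.69987 = 3007.4076 W. 3007.4076 W = 3007.4076 watt ≈ 3007 watt (4 s.f.).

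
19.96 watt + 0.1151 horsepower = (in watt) 105.8. Check: 19.96 watt = 19.96 W. 1 horsepower = 745.69987 W, so 0.1151 horsepower = 0.1151 * 745.69987 = 85.830055 W. Sum: 19.96 + 85.830055 = 105.79006 W. 105.79006 W = 105.79006 watt ≈ 105.8 watt (4 s.f.).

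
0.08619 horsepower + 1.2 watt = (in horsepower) 1 horsepower = 745.69987 W, so 0.08619 horsepower = 0.08619 * 745.69987 = 64.271872 W. 1.2 watt = 1.2 W. Sum: 64.271872 + 1.2 = 65.471872 W. 1 horsepower = 745.69987 W, so 65.471872 W = 65.471872 / 745.69987 = 0.087799227 horsepower ≈ 0.0878 horsepower (4 s.f.). Final answer: 0.0878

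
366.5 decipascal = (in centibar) 0.03665. Check: 1 decipascal = 0.1 Pa, so 366.5 decipascal = 366.5 * 0.1 = 36.65 Pa. 1 centibar = 1000 Pa, so 36.65 Pa = 36.65 / 1000 = 0.03665 centibar.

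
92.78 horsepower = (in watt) 1 horsepower = 745.69987 W, so 92.78 horsepower = 92.78 * 745.69987 = 69186.034 W. 69186.034 W = 69186.034 watt ≈ 6.919e+04 watt (4 s.f.). Final answer: 6.919e+04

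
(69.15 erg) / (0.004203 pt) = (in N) 1 erg = 1e-07 J, so 69.15 erg = 69.15 * 1e-07 = 6.915e-06 J. 1 pt = 0.00035277778 m, so 0.004203 pt = 0.004203 * 0.00035277778 = 1.482725e-06 m. Combine: 6.915e-06 J / 1.482725e-06 m = 4.6637104 N. Result: 4.6637104 N ≈ 4.664 N (4 s.f.). Final answer: 4.664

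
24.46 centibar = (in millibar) 244.6. Check: 1 centibar = 1000 Pa, so 24.46 centibar = 24.46 * 1000 = 24460 Pa. 1 millibar = 100 Pa, so 24460 Pa = 24460 / 100 = 244.6 millibar.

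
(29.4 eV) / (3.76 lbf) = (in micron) 2.816e-13. Check: 1 eV = 1.6021766e-19 J, so 29.4 eV = 29.4 * 1.6021766e-19 = 4.7103993e-18 J. 1 lbf = 4.4482216 N, so 3.76 lbf = 3.76 * 4.4482216 = 16.725313 N. Combine: 4.7103993e-18 J / 16.725313 N = 2.8163295e-19 m. 1 micron = 1e-06 m, so 2.8163295e-19 m = 2.8163295e-19 / 1e-06 = 2.8163295e-13 micron ≈ 2.816e-13 micron (4 s.f.).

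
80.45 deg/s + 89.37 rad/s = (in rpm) 866.8. Check: 1 deg/s = 0.017453293 rad/s, so 80.45 deg/s = 80.45 * 0.017453293 = 1.4041174 rad/s. 89.37 rad/s is already in rad/s. Sum: 1.4041174 + 89.37 = 90.774117 rad/s. 1 rpm = 0.10471976 rad/s, so 90.774117 rad/s = 90.774117 / 0.10471976 = 866.82897 rpm ≈ 866.8 rpm (4 s.f.).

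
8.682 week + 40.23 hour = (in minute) 8.993e+04. Check: 1 week = 604800 s, so 8.682 week = 8.682 * 604800 = 5250873.6 s. 1 hour = 3600 s, so 40.23 hour = 40.23 * 3600 = 144828 s. Sum: 5250873.6 + 144828 = 5395701.6 s. 1 minute = 60 s, so 5395701.6 s = 5395701.6 / 60 = 89928.36 minute ≈ 8.993e+04 minute (4 s.f.).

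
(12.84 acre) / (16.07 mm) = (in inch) 1.273e+08. Check: 1 acre = 4046.8564 m^2, so 12.84 acre = 12.84 * 4046.8564 = 51961.636 m^2. 1 mm = 0.001 m, so 16.07 mm = 16.07 * 0.001 = 0.01607 m. Combine: 51961.636 m^2 / 0.01607 m = 3233455.9 m. 1 inch = 0.0254 m, so 3233455.9 m = 3233455.9 / 0.0254 = 1.2730141e+08 inch ≈ 1.273e+08 inch (4 s.f.).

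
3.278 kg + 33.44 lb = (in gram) 1.845e+04. Check: 3.278 kg is already in kg. 1 lb = 0.45359237 kg, so 33.44 lb = 33.44 * 0.45359237 = 15.168129 kg. Sum: 3.278 + 15.168129 = 18.446129 kg. 1 gram = 0.001 kg, so 18.446129 kg = 18.446129 / 0.001 = 18446.129 gram ≈ 1.845e+04 gram (4 s.f.).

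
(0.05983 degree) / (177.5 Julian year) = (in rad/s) 1.864e-13. Check: 1 degree = 0.017453293 rad, so 0.05983 degree = 0.05983 * 0.017453293 = 0.0010442305 rad. 1 Julian year = 31557600 s, so 177.5 Julian year = 177.5 * 31557600 = 5.601474e+09 s. Combine: 0.0010442305 rad / 5.601474e+09 s = 1.8642066e-13 rad/s. Result: 1.8642066e-13 rad/s ≈ 1.864e-13 rad/s (4 s.f.).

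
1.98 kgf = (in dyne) 1 kgf = 9.80665 N, so 1.98 kgf = 1.98 * 9.80665 = 19.417167 N. 1 dyne = 1e-05 N, so 19.417167 N = 19.417167 / 1e-05 = 1941716.7 dyne ≈ 1.942e+06 dyne (4 s.f.). Final answer: 1.942e+06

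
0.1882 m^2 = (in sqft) 1 sqft = 0.09290304 m^2, so 0.1882 m^2 = 0.1882 / 0.09290304 = 2.0257679 sqft ≈ 2.026 sqft (4 s.f.). Final answer: 2.026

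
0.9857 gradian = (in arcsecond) 1 gradian = 0.015707963 rad, so 0.9857 gradian = 0.9857 * 0.015707963 = 0.015483339 rad. 1 arcsecond = 4.8481368e-06 rad, so 0.015483339 rad = 0.015483339 / 4.8481368e-06 = 3193.668 arcsecond ≈ 3194 arcsecond (4 s.f.). Final answer: 3194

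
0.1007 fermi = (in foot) 3.304e-16. Check: 1 fermi = 1e-15 m, so 0.1007 fermi = 0.1007 * 1e-15 = 1.007e-16 m. 1 foot = 0.3048 m, so 1.007e-16 m = 1.007e-16 / 0.3048 = 3.3038058e-16 foot ≈ 3.304e-16 foot (4 s.f.).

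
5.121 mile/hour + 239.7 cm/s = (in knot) 1 mile/hour = 0.44704 m/s, so 5.121 mile/hour = 5.121 * 0.44704 = 2.2892918 m/s. 1 cm/s = 0.01 m/s, so 239.7 cm/s = 239.7 * 0.01 = 2.397 m/s. Sum: 2.2892918 + 2.397 = 4.6862918 m/s. 1 knot = 0.51444444 m/s, so 4.6862918 m/s = 4.6862918 / 0.51444444 = 9.1094226 knot ≈ 9.109 knot (4 s.f.). Final answer: 9.109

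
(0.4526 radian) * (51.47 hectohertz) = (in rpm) 2.225e+04. Check: 0.4526 radian = 0.4526 rad. 1 hectohertz = 100 Hz, so 51.47 hectohertz = 51.47 * 100 = 5147 Hz. Combine: 0.4526 rad * 5147 Hz = 2329.5322 rad/s. 1 rpm = 0.10471976 rad/s, so 2329.5322 rad/s = 2329.5322 / 0.10471976 = 22245.394 rpm ≈ 2.225e+04 rpm (4 s.f.).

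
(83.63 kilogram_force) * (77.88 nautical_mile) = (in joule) 1 kilogram_force = 9.80665 N, so 83.63 kilogram_force = 83.63 * 9.80665 = 820.13014 N. 1 nautical_mile = 1852 m, so 77.88 nautical_mile = 77.88 * 1852 = 144233.76 m. Combine: 820.13014 N * 144233.76 m = 1.1829045e+08 J. 1.1829045e+08 J = 1.1829045e+08 joule ≈ 1.183e+08 joule (4 s.f.). Final answer: 1.183e+08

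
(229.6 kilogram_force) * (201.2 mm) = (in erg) 4.53e+09. Check: 1 kilogram_force = 9.80665 N, so 229.6 kilogram_force = 229.6 * 9.80665 = 2251.6068 N. 1 mm = 0.001 m, so 201.2 mm = 201.2 * 0.001 = 0.2012 m. Combine: 2251.6068 N * 0.2012 m = 453.0233 J. 1 erg = 1e-07 J, so 453.0233 J = 453.0233 / 1e-07 = 4.530233e+09 erg ≈ 4.53e+09 erg (4 s.f.).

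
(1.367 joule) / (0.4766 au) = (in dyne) 1.917e-06. Check: 1.367 joule = 1.367 J. 1 au = 1.4959787e+11 m, so 0.4766 au = 0.4766 * 1.4959787e+11 = 7.1298345e+10 m. Combine: 1.367 J / 7.1298345e+10 m = 1.9172956e-11 N. 1 dyne = 1e-05 N, so 1.9172956e-11 N = 1.9172956e-11 / 1e-05 = 1.9172956e-06 dyne ≈ 1.917e-06 dyne (4 s.f.).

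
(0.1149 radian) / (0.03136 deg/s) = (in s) 209.9. Check: 0.1149 radian = 0.1149 rad. 1 deg/s = 0.017453293 rad/s, so 0.03136 deg/s = 0.03136 * 0.017453293 = 0.00054733525 rad/s. Combine: 0.1149 rad / 0.00054733525 rad/s = 209.92618 s. Result: 209.92618 s ≈ 209.9 s (4 s.f.).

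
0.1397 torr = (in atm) 1 torr = 133.32237 Pa, so 0.1397 torr = 0.1397 * 133.32237 = 18.625135 Pa. 1 atm = 101325 Pa, so 18.625135 Pa = 18.625135 / 101325 = 0.00018381579 atm ≈ 0.0001838 atm (4 s.f.). Final answer: 0.0001838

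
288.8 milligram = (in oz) 0.01019. Check: 1 milligram = 1e-06 kg, so 288.8 milligram = 288.8 * 1e-06 = 0.0002888 kg. 1 oz = 0.028349523 kg, so 0.0002888 kg = 0.0002888 / 0.028349523 = 0.01018712 oz ≈ 0.01019 oz (4 s.f.).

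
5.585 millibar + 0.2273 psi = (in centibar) 1 millibar = 100 Pa, so 5.585 millibar = 5.585 * 100 = 558.5 Pa. 1 psi = 6894.7573 Pa, so 0.2273 psi = 0.2273 * 6894.7573 = 1567.1783 Pa. Sum: 558.5 + 1567.1783 = 2125.6783 Pa. 1 centibar = 1000 Pa, so 2125.6783 Pa = 2125.6783 / 1000 = 2.1256783 centibar ≈ 2.126 centibar (4 s.f.). Final answer: 2.126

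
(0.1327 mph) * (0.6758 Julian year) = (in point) 1 mph = 0.44704 m/s, so 0.1327 mph = 0.1327 * 0.44704 = 0.059322208 m/s. 1 Julian year = 31557600 s, so 0.6758 Julian year = 0.6758 * 31557600 = 21326626 s. Combine: 0.059322208 m/s * 21326626 s = 1265142.5 m. 1 point = 0.00035277778 m, so 1265142.5 m = 1265142.5 / 0.00035277778 = 3.5862308e+09 point ≈ 3.586e+09 point (4 s.f.). Final answer: 3.586e+09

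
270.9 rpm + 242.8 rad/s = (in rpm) 1 rpm = 0.10471976 rad/s, so 270.9 rpm = 270.9 * 0.10471976 = 28.368582 rad/s. 242.8 rad/s is already in rad/s. Sum: 28.368582 + 242.8 = 271.16858 rad/s. 1 rpm = 0.10471976 rad/s, so 271.16858 rad/s = 271.16858 / 0.10471976 = 2589.4692 rpm ≈ 2589 rpm (4 s.f.). Final answer: 2589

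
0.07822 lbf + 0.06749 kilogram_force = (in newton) 1.01. Check: 1 lbf = 4.4482216 N, so 0.07822 lbf = 0.07822 * 4.4482216 = 0.34793989 N. 1 kilogram_force = 9.80665 N, so 0.06749 kilogram_force = 0.06749 * 9.80665 = 0.66185081 N. Sum: 0.34793989 + 0.66185081 = 1.0097907 N. 1.0097907 N = 1.0097907 newton ≈ 1.01 newton (4 s.f.).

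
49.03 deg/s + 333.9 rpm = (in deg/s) 1 deg/s = 0.017453293 rad/s, so 49.03 deg/s = 49.03 * 0.017453293 = 0.85573493 rad/s. 1 rpm = 0.10471976 rad/s, so 333.9 rpm = 333.9 * 0.10471976 = 34.965926 rad/s. Sum: 0.85573493 + 34.965926 = 35.821661 rad/s. 1 deg/s = 0.017453293 rad/s, so 35.821661 rad/s = 35.821661 / 0.017453293 = 2052.43 deg/s ≈ 2052 deg/s (4 s.f.). Final answer: 2052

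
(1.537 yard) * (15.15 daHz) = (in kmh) 766.5. Check: 1 yard = 0.9144 m, so 1.537 yard = 1.537 * 0.9144 = 1.4054328 m. 1 daHz = 10 Hz, so 15.15 daHz = 15.15 * 10 = 151.5 Hz. Combine: 1.4054328 m * 151.5 Hz = 212.92307 m/s. 1 kmh = 0.27777778 m/s, so 212.92307 m/s = 212.92307 / 0.27777778 = 766.52305 kmh ≈ 766.5 kmh (4 s.f.).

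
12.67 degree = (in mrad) 1 degree = 0.017453293 rad, so 12.67 degree = 12.67 * 0.017453293 = 0.22113322 rad. 1 mrad = 0.001 rad, so 0.22113322 rad = 0.22113322 / 0.001 = 221.13322 mrad ≈ 221.1 mrad (4 s.f.). Final answer: 221.1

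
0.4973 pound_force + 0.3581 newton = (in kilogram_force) 0.2621. Check: 1 pound_force = 4.4482216 N, so 0.4973 pound_force = 0.4973 * 4.4482216 = 2.2121006 N. 0.3581 newton = 0.3581 N. Sum: 2.2121006 + 0.3581 = 2.5702006 N. 1 kilogram_force = 9.80665 N, so 2.5702006 N = 2.5702006 / 9.80665 = 0.26208752 kilogram_force ≈ 0.2621 kilogram_force (4 s.f.).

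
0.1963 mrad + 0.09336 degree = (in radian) 1 mrad = 0.001 rad, so 0.1963 mrad = 0.1963 * 0.001 = 0.0001963 rad. 1 degree = 0.017453293 rad, so 0.09336 degree = 0.09336 * 0.017453293 = 0.0016294394 rad. Sum: 0.0001963 + 0.0016294394 = 0.0018257394 rad. 0.0018257394 rad = 0.0018257394 radian ≈ 0.001826 radian (4 s.f.). Final answer: 0.001826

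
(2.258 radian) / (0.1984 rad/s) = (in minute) 0.1897. Check: 2.258 radian = 2.258 rad. 0.1984 rad/s is already in rad/s. Combine: 2.258 rad / 0.1984 rad/s = 11.381048 s. 1 minute = 60 s, so 11.381048 s = 11.381048 / 60 = 0.18968414 minute ≈ 0.1897 minute (4 s.f.).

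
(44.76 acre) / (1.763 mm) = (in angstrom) 1.027e+18. Check: 1 acre = 4046.8564 m^2, so 44.76 acre = 44.76 * 4046.8564 = 181137.29 m^2. 1 mm = 0.001 m, so 1.763 mm = 1.763 * 0.001 = 0.001763 m. Combine: 181137.29 m^2 / 0.001763 m = 1.0274379e+08 m. 1 angstrom = 1e-10 m, so 1.0274379e+08 m = 1.0274379e+08 / 1e-10 = 1.0274379e+18 angstrom ≈ 1.027e+18 angstrom (4 s.f.).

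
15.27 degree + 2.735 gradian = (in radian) 1 degree = 0.017453293 rad, so 15.27 degree = 15.27 * 0.017453293 = 0.26651178 rad. 1 gradian = 0.015707963 rad, so 2.735 gradian = 2.735 * 0.015707963 = 0.04296128 rad. Sum: 0.26651178 + 0.04296128 = 0.30947306 rad. 0.30947306 rad = 0.30947306 radian ≈ 0.3095 radian (4 s.f.). Final answer: 0.3095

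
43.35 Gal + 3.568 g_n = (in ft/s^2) 1 Gal = 0.01 m/s^2, so 43.35 Gal = 43.35 * 0.01 = 0.4335 m/s^2. 1 g_n = 9.80665 m/s^2, so 3.568 g_n = 3.568 * 9.80665 = 34.990127 m/s^2. Sum: 0.4335 + 34.990127 = 35.423627 m/s^2. 1 ft/s^2 = 0.3048 m/s^2, so 35.423627 m/s^2 = 35.423627 / 0.3048 = 116.21925 ft/s^2 ≈ 116.2 ft/s^2 (4 s.f.). Final answer: 116.2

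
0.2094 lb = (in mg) 1 lb = 0.45359237 kg, so 0.2094 lb = 0.2094 * 0.45359237 = 0.094982242 kg. 1 mg = 1e-06 kg, so 0.094982242 kg = 0.094982242 / 1e-06 = 94982.242 mg ≈ 9.498e+04 mg (4 s.f.). Final answer: 9.498e+04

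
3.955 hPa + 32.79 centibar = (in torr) 1 hPa = 100 Pa, so 3.955 hPa = 3.955 * 100 = 395.5 Pa. 1 centibar = 1000 Pa, so 32.79 centibar = 32.79 * 1000 = 32790 Pa. Sum: 395.5 + 32790 = 33185.5 Pa. 1 torr = 133.32237 Pa, so 33185.5 Pa = 33185.5 / 133.32237 = 248.91172 torr ≈ 248.9 torr (4 s.f.). Final answer: 248.9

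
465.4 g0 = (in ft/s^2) 1 g0 = 9.80665 m/s^2, so 465.4 g0 = 465.4 * 9.80665 = 4564.0149 m/s^2. 1 ft/s^2 = 0.3048 m/s^2, so 4564.0149 m/s^2 = 4564.0149 / 0.3048 = 14973.802 ft/s^2 ≈ 1.497e+04 ft/s^2 (4 s.f.). Final answer: 1.497e+04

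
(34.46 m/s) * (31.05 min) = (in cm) 34.46 m/s is already in m/s. 1 min = 60 s, so 31.05 min = 31.05 * 60 = 1863 s. Combine: 34.46 m/s * 1863 s = 64198.98 m. 1 cm = 0.01 m, so 64198.98 m = 64198.98 / 0.01 = 6419898 cm ≈ 6.42e+06 cm (4 s.f.). Final answer: 6.42e+06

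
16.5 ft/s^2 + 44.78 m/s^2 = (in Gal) 1 ft/s^2 = 0.3048 m/s^2, so 16.5 ft/s^2 = 16.5 * 0.3048 = 5.0292 m/s^2. 44.78 m/s^2 is already in m/s^2. Sum: 5.0292 + 44.78 = 49.8092 m/s^2. 1 Gal = 0.01 m/s^2, so 49.8092 m/s^2 = 49.8092 / 0.01 = 4980.92 Gal ≈ 4981 Gal (4 s.f.). Final answer: 4981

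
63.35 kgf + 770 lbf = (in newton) 1 kgf = 9.80665 N, so 63.35 kgf = 63.35 * 9.80665 = 621.25128 N. 1 lbf = 4.4482216 N, so 770 lbf = 770 * 4.4482216 = 3425.1306 N. Sum: 621.25128 + 3425.1306 = 4046.3819 N. 4046.3819 N = 4046.3819 newton ≈ 4046 newton (4 s.f.). Final answer: 4046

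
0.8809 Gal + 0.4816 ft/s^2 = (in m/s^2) 0.1556. Check: 1 Gal = 0.01 m/s^2, so 0.8809 Gal = 0.8809 * 0.01 = 0.008809 m/s^2. 1 ft/s^2 = 0.3048 m/s^2, so 0.4816 ft/s^2 = 0.4816 * 0.3048 = 0.14679168 m/s^2. Sum: 0.008809 + 0.14679168 = 0.15560068 m/s^2. Result: 0.15560068 m/s^2 ≈ 0.1556 m/s^2 (4 s.f.).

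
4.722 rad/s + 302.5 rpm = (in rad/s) 36.4. Check: 4.722 rad/s is already in rad/s. 1 rpm = 0.10471976 rad/s, so 302.5 rpm = 302.5 * 0.10471976 = 31.677726 rad/s. Sum: 4.722 + 31.677726 = 36.399726 rad/s. Result: 36.399726 rad/s ≈ 36.4 rad/s (4 s.f.).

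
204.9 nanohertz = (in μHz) 1 nanohertz = 1e-09 Hz, so 204.9 nanohertz = 204.9 * 1e-09 = 2.049e-07 Hz. 1 μHz = 1e-06 Hz, so 2.049e-07 Hz = 2.049e-07 / 1e-06 = 0.2049 μHz. Final answer: 0.2049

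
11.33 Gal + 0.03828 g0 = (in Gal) 1 Gal = 0.01 m/s^2, so 11.33 Gal = 11.33 * 0.01 = 0.1133 m/s^2. 1 g0 = 9.80665 m/s^2, so 0.03828 g0 = 0.03828 * 9.80665 = 0.37539856 m/s^2. Sum: 0.1133 + 0.37539856 = 0.48869856 m/s^2. 1 Gal = 0.01 m/s^2, so 0.48869856 m/s^2 = 0.48869856 / 0.01 = 48.869856 Gal ≈ 48.87 Gal (4 s.f.). Final answer: 48.87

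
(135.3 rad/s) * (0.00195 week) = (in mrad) 135.3 rad/s is already in rad/s. 1 week = 604800 s, so 0.00195 week = 0.00195 * 604800 = 1179.36 s. Combine: 135.3 rad/s * 1179.36 s = 159567.41 rad. 1 mrad = 0.001 rad, so 159567.41 rad = 159567.41 / 0.001 = 1.5956741e+08 mrad ≈ 1.596e+08 mrad (4 s.f.). Final answer: 1.596e+08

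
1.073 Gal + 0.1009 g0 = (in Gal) 1 Gal = 0.01 m/s^2, so 1.073 Gal = 1.073 * 0.01 = 0.01073 m/s^2. 1 g0 = 9.80665 m/s^2, so 0.1009 g0 = 0.1009 * 9.80665 = 0.98949098 m/s^2. Sum: 0.01073 + 0.98949098 = 1.000221 m/s^2. 1 Gal = 0.01 m/s^2, so 1.000221 m/s^2 = 1.000221 / 0.01 = 100.0221 Gal ≈ 100 Gal (4 s.f.). Final answer: 100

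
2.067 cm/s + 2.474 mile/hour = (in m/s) 1.127. Check: 1 cm/s = 0.01 m/s, so 2.067 cm/s = 2.067 * 0.01 = 0.02067 m/s. 1 mile/hour = 0.44704 m/s, so 2.474 mile/hour = 2.474 * 0.44704 = 1.105977 m/s. Sum: 0.02067 + 1.105977 = 1.126647 m/s. Result: 1.126647 m/s ≈ 1.127 m/s (4 s.f.).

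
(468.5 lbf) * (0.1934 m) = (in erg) 1 lbf = 4.4482216 N, so 468.5 lbf = 468.5 * 4.4482216 = 2083.9918 N. 0.1934 m is already in m. Combine: 2083.9918 N * 0.1934 m = 403.04402 J. 1 erg = 1e-07 J, so 403.04402 J = 403.04402 / 1e-07 = 4.0304402e+09 erg ≈ 4.03e+09 erg (4 s.f.). Final answer: 4.03e+09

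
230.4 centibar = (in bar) 1 centibar = 1000 Pa, so 230.4 centibar = 230.4 * 1000 = 230400 Pa. 1 bar = 100000 Pa, so 230400 Pa = 230400 / 100000 = 2.304 bar. Final answer: 2.304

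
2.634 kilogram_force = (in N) 25.83. Check: 1 kilogram_force = 9.80665 N, so 2.634 kilogram_force = 2.634 * 9.80665 = 25.830716 N. Result: 25.830716 N ≈ 25.83 N (4 s.f.).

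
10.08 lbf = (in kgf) 1 lbf = 4.4482216 N, so 10.08 lbf = 10.08 * 4.4482216 = 44.838074 N. 1 kgf = 9.80665 N, so 44.838074 N = 44.838074 / 9.80665 = 4.5722111 kgf ≈ 4.572 kgf (4 s.f.). Final answer: 4.572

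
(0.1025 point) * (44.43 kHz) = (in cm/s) 160.7. Check: 1 point = 0.00035277778 m, so 0.1025 point = 0.1025 * 0.00035277778 = 3.6159722e-05 m. 1 kHz = 1000 Hz, so 44.43 kHz = 44.43 * 1000 = 44430 Hz. Combine: 3.6159722e-05 m * 44430 Hz = 1.6065765 m/s. 1 cm/s = 0.01 m/s, so 1.6065765 m/s = 1.6065765 / 0.01 = 160.65765 cm/s ≈ 160.7 cm/s (4 s.f.).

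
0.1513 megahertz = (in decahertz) 1 megahertz = 1000000 Hz, so 0.1513 megahertz = 0.1513 * 1000000 = 151300 Hz. 1 decahertz = 10 Hz, so 151300 Hz = 151300 / 10 = 15130 decahertz ≈ 1.513e+04 decahertz (4 s.f.). Final answer: 1.513e+04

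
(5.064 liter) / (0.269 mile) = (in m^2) 1.17e-05. Check: 1 liter = 0.001 m^3, so 5.064 liter = 5.064 * 0.001 = 0.005064 m^3. 1 mile = 1609.344 m, so 0.269 mile = 0.269 * 1609.344 = 432.91354 m. Combine: 0.005064 m^3 / 432.91354 m = 1.1697486e-05 m^2. Result: 1.1697486e-05 m^2 ≈ 1.17e-05 m^2 (4 s.f.).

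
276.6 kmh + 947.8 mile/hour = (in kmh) 1802. Check: 1 kmh = 0.27777778 m/s, so 276.6 kmh = 276.6 * 0.27777778 = 76.833333 m/s. 1 mile/hour = 0.44704 m/s, so 947.8 mile/hour = 947.8 * 0.44704 = 423.70451 m/s. Sum: 76.833333 + 423.70451 = 500.53785 m/s. 1 kmh = 0.27777778 m/s, so 500.53785 m/s = 500.53785 / 0.27777778 = 1801.9362 kmh ≈ 1802 kmh (4 s.f.).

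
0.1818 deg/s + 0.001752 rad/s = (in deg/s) 0.2822. Check: 1 deg/s = 0.017453293 rad/s, so 0.1818 deg/s = 0.1818 * 0.017453293 = 0.0031730086 rad/s. 0.001752 rad/s is already in rad/s. Sum: 0.0031730086 + 0.001752 = 0.0049250086 rad/s. 1 deg/s = 0.017453293 rad/s, so 0.0049250086 rad/s = 0.0049250086 / 0.017453293 = 0.28218221 deg/s ≈ 0.2822 deg/s (4 s.f.).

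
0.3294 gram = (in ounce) 0.01162. Check: 1 gram = 0.001 kg, so 0.3294 gram = 0.3294 * 0.001 = 0.0003294 kg. 1 ounce = 0.028349523 kg, so 0.0003294 kg = 0.0003294 / 0.028349523 = 0.011619243 ounce ≈ 0.01162 ounce (4 s.f.).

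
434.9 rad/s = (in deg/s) 1 deg/s = 0.017453293 rad/s, so 434.9 rad/s = 434.9 / 0.017453293 = 24917.935 deg/s ≈ 2.492e+04 deg/s (4 s.f.). Final answer: 2.492e+04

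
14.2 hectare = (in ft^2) 1 hectare = 10000 m^2, so 14.2 hectare = 14.2 * 10000 = 142000 m^2. 1 ft^2 = 0.09290304 m^2, so 142000 m^2 = 142000 / 0.09290304 = 1528475.3 ft^2 ≈ 1.528e+06 ft^2 (4 s.f.). Final answer: 1.528e+06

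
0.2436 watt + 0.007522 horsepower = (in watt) 0.2436 watt = 0.2436 W. 1 horsepower = 745.69987 W, so 0.007522 horsepower = 0.007522 * 745.69987 = 5.6091544 W. Sum: 0.2436 + 5.6091544 = 5.8527544 W. 5.8527544 W = 5.8527544 watt ≈ 5.853 watt (4 s.f.). Final answer: 5.853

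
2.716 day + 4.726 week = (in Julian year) 1 day = 86400 s, so 2.716 day = 2.716 * 86400 = 234662.4 s. 1 week = 604800 s, so 4.726 week = 4.726 * 604800 = 2858284.8 s. Sum: 234662.4 + 2858284.8 = 3092947.2 s. 1 Julian year = 31557600 s, so 3092947.2 s = 3092947.2 / 31557600 = 0.098009582 Julian year ≈ 0.09801 Julian year (4 s.f.). Final answer: 0.09801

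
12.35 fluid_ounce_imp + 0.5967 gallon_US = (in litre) 2.61. Check: 1 fluid_ounce_imp = 2.8413063e-05 m^3, so 12.35 fluid_ounce_imp = 12.35 * 2.8413063e-05 = 0.00035090132 m^3. 1 gallon_US = 0.0037854118 m^3, so 0.5967 gallon_US = 0.5967 * 0.0037854118 = 0.0022587552 m^3. Sum: 0.00035090132 + 0.0022587552 = 0.0026096565 m^3. 1 litre = 0.001 m^3, so 0.0026096565 m^3 = 0.0026096565 / 0.001 = 2.6096565 litre ≈ 2.61 litre (4 s.f.).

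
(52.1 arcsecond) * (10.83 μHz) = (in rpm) 2.612e-08. Check: 1 arcsecond = 4.8481368e-06 rad, so 52.1 arcsecond = 52.1 * 4.8481368e-06 = 0.00025258793 rad. 1 μHz = 1e-06 Hz, so 10.83 μHz = 10.83 * 1e-06 = 1.083e-05 Hz. Combine: 0.00025258793 rad * 1.083e-05 Hz = 2.7355273e-09 rad/s. 1 rpm = 0.10471976 rad/s, so 2.7355273e-09 rad/s = 2.7355273e-09 / 0.10471976 = 2.6122361e-08 rpm ≈ 2.612e-08 rpm (4 s.f.).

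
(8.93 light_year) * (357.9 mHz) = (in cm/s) 1 light_year = 9.4607305e+15 m, so 8.93 light_year = 8.93 * 9.4607305e+15 = 8.4484323e+16 m. 1 mHz = 0.001 Hz, so 357.9 mHz = 357.9 * 0.001 = 0.3579 Hz. Combine: 8.4484323e+16 m * 0.3579 Hz = 3.0236939e+16 m/s. 1 cm/s = 0.01 m/s, so 3.0236939e+16 m/s = 3.0236939e+16 / 0.01 = 3.0236939e+18 cm/s ≈ 3.024e+18 cm/s (4 s.f.). Final answer: 3.024e+18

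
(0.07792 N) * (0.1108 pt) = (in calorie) 0.07792 N is already in N. 1 pt = 0.00035277778 m, so 0.1108 pt = 0.1108 * 0.00035277778 = 3.9087778e-05 m. Combine: 0.07792 N * 3.9087778e-05 m = 3.0457196e-06 J. 1 calorie = 4.184 J, so 3.0457196e-06 J = 3.0457196e-06 / 4.184 = 7.2794447e-07 calorie ≈ 7.279e-07 calorie (4 s.f.). Final answer: 7.279e-07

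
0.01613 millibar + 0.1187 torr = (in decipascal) 174.4. Check: 1 millibar = 100 Pa, so 0.01613 millibar = 0.01613 * 100 = 1.613 Pa. 1 torr = 133.32237 Pa, so 0.1187 torr = 0.1187 * 133.32237 = 15.825365 Pa. Sum: 1.613 + 15.825365 = 17.438365 Pa. 1 decipascal = 0.1 Pa, so 17.438365 Pa = 17.438365 / 0.1 = 174.38365 decipascal ≈ 174.4 decipascal (4 s.f.).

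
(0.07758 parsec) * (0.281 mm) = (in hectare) 1 parsec = 3.0856776e+16 m, so 0.07758 parsec = 0.07758 * 3.0856776e+16 = 2.3938687e+15 m. 1 mm = 0.001 m, so 0.281 mm = 0.281 * 0.001 = 0.000281 m. Combine: 2.3938687e+15 m * 0.000281 m = 6.726771e+11 m^2. 1 hectare = 10000 m^2, so 6.726771e+11 m^2 = 6.726771e+11 / 10000 = 67267710 hectare ≈ 6.727e+07 hectare (4 s.f.). Final answer: 6.727e+07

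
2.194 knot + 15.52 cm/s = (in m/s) 1.284. Check: 1 knot = 0.51444444 m/s, so 2.194 knot = 2.194 * 0.51444444 = 1.1286911 m/s. 1 cm/s = 0.01 m/s, so 15.52 cm/s = 15.52 * 0.01 = 0.1552 m/s. Sum: 1.1286911 + 0.1552 = 1.2838911 m/s. Result: 1.2838911 m/s ≈ 1.284 m/s (4 s.f.).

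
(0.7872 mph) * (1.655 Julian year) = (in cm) 1 mph = 0.44704 m/s, so 0.7872 mph = 0.7872 * 0.44704 = 0.35190989 m/s. 1 Julian year = 31557600 s, so 1.655 Julian year = 1.655 * 31557600 = 52227828 s. Combine: 0.35190989 m/s * 52227828 s = 18379489 m. 1 cm = 0.01 m, so 18379489 m = 18379489 / 0.01 = 1.8379489e+09 cm ≈ 1.838e+09 cm (4 s.f.). Final answer: 1.838e+09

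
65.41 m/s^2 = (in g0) 1 g0 = 9.80665 m/s^2, so 65.41 m/s^2 = 65.41 / 9.80665 = 6.6699637 g0 ≈ 6.67 g0 (4 s.f.). Final answer: 6.67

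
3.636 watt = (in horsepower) 3.636 watt = 3.636 W. 1 horsepower = 745.69987 W, so 3.636 W = 3.636 / 745.69987 = 0.0048759563 horsepower ≈ 0.004876 horsepower (4 s.f.). Final answer: 0.004876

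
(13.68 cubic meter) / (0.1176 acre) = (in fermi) 13.68 cubic meter = 13.68 m^3. 1 acre = 4046.8564 m^2, so 0.1176 acre = 0.1176 * 4046.8564 = 475.91032 m^2. Combine: 13.68 m^3 / 475.91032 m^2 = 0.028744912 m. 1 fermi = 1e-15 m, so 0.028744912 m = 0.028744912 / 1e-15 = 2.8744912e+13 fermi ≈ 2.874e+13 fermi (4 s.f.). Final answer: 2.874e+13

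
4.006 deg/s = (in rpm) 1 deg/s = 0.017453293 rad/s, so 4.006 deg/s = 4.006 * 0.017453293 = 0.06991789 rad/s. 1 rpm = 0.10471976 rad/s, so 0.06991789 rad/s = 0.06991789 / 0.10471976 = 0.66766667 rpm ≈ 0.6677 rpm (4 s.f.). Final answer: 0.6677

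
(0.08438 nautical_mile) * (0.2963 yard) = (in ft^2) 1 nautical_mile = 1852 m, so 0.08438 nautical_mile = 0.08438 * 1852 = 156.27176 m. 1 yard = 0.9144 m, so 0.2963 yard = 0.2963 * 0.9144 = 0.27093672 m. Combine: 156.27176 m * 0.27093672 m = 42.339758 m^2. 1 ft^2 = 0.09290304 m^2, so 42.339758 m^2 = 42.339758 / 0.09290304 = 455.74136 ft^2 ≈ 455.7 ft^2 (4 s.f.). Final answer: 455.7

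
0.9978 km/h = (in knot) 0.5388. Check: 1 km/h = 0.27777778 m/s, so 0.9978 km/h = 0.9978 * 0.27777778 = 0.27716667 m/s. 1 knot = 0.51444444 m/s, so 0.27716667 m/s = 0.27716667 / 0.51444444 = 0.5387689 knot ≈ 0.5388 knot (4 s.f.).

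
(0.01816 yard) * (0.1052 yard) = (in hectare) 1.597e-07. Check: 1 yard = 0.9144 m, so 0.01816 yard = 0.01816 * 0.9144 = 0.016605504 m. 1 yard = 0.9144 m, so 0.1052 yard = 0.1052 * 0.9144 = 0.09619488 m. Combine: 0.016605504 m * 0.09619488 m = 0.0015973645 m^2. 1 hectare = 10000 m^2, so 0.0015973645 m^2 = 0.0015973645 / 10000 = 1.5973645e-07 hectare ≈ 1.597e-07 hectare (4 s.f.).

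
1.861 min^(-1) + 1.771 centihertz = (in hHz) 1 min^(-1) = 0.016666667 Hz, so 1.861 min^(-1) = 1.861 * 0.016666667 = 0.031016667 Hz. 1 centihertz = 0.01 Hz, so 1.771 centihertz = 1.771 * 0.01 = 0.01771 Hz. Sum: 0.031016667 + 0.01771 = 0.048726667 Hz. 1 hHz = 100 Hz, so 0.048726667 Hz = 0.048726667 / 100 = 0.00048726667 hHz ≈ 0.0004873 hHz (4 s.f.). Final answer: 0.0004873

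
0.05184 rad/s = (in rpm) 1 rpm = 0.10471976 rad/s, so 0.05184 rad/s = 0.05184 / 0.10471976 = 0.49503553 rpm ≈ 0.495 rpm (4 s.f.). Final answer: 0.495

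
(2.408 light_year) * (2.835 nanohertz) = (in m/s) 6.459e+07. Check: 1 light_year = 9.4607305e+15 m, so 2.408 light_year = 2.408 * 9.4607305e+15 = 2.2781439e+16 m. 1 nanohertz = 1e-09 Hz, so 2.835 nanohertz = 2.835 * 1e-09 = 2.835e-09 Hz. Combine: 2.2781439e+16 m * 2.835e-09 Hz = 64585380 m/s. Result: 64585380 m/s ≈ 6.459e+07 m/s (4 s.f.).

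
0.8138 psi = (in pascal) 1 psi = 6894.7573 Pa, so 0.8138 psi = 0.8138 * 6894.7573 = 5610.9535 Pa. 5610.9535 Pa = 5610.9535 pascal ≈ 5611 pascal (4 s.f.). Final answer: 5611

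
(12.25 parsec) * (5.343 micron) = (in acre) 4.991e+08. Check: 1 parsec = 3.0856776e+16 m, so 12.25 parsec = 12.25 * 3.0856776e+16 = 3.779955e+17 m. 1 micron = 1e-06 m, so 5.343 micron = 5.343 * 1e-06 = 5.343e-06 m. Combine: 3.779955e+17 m * 5.343e-06 m = 2.01963e+12 m^2. 1 acre = 4046.8564 m^2, so 2.01963e+12 m^2 = 2.01963e+12 / 4046.8564 = 4.9906144e+08 acre ≈ 4.991e+08 acre (4 s.f.).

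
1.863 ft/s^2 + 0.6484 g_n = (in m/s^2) 6.926. Check: 1 ft/s^2 = 0.3048 m/s^2, so 1.863 ft/s^2 = 1.863 * 0.3048 = 0.5678424 m/s^2. 1 g_n = 9.80665 m/s^2, so 0.6484 g_n = 0.6484 * 9.80665 = 6.3586319 m/s^2. Sum: 0.5678424 + 6.3586319 = 6.9264743 m/s^2. Result: 6.9264743 m/s^2 ≈ 6.926 m/s^2 (4 s.f.).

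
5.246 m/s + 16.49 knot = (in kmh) 49.43. Check: 5.246 m/s is already in m/s. 1 knot = 0.51444444 m/s, so 16.49 knot = 16.49 * 0.51444444 = 8.4831889 m/s. Sum: 5.246 + 8.4831889 = 13.729189 m/s. 1 kmh = 0.27777778 m/s, so 13.729189 m/s = 13.729189 / 0.27777778 = 49.42508 kmh ≈ 49.43 kmh (4 s.f.).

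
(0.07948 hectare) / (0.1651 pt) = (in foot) 4.477e+07. Check: 1 hectare = 10000 m^2, so 0.07948 hectare = 0.07948 * 10000 = 794.8 m^2. 1 pt = 0.00035277778 m, so 0.1651 pt = 0.1651 * 0.00035277778 = 5.8243611e-05 m. Combine: 794.8 m^2 / 5.8243611e-05 m = 13646132 m. 1 foot = 0.3048 m, so 13646132 m = 13646132 / 0.3048 = 44770774 foot ≈ 4.477e+07 foot (4 s.f.).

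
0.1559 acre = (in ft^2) 1 acre = 4046.8564 m^2, so 0.1559 acre = 0.1559 * 4046.8564 = 630.90492 m^2. 1 ft^2 = 0.09290304 m^2, so 630.90492 m^2 = 630.90492 / 0.09290304 = 6791.004 ft^2 ≈ 6791 ft^2 (4 s.f.). Final answer: 6791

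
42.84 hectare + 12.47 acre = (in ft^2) 5.154e+06. Check: 1 hectare = 10000 m^2, so 42.84 hectare = 42.84 * 10000 = 428400 m^2. 1 acre = 4046.8564 m^2, so 12.47 acre = 12.47 * 4046.8564 = 50464.3 m^2. Sum: 428400 + 50464.3 = 478864.3 m^2. 1 ft^2 = 0.09290304 m^2, so 478864.3 m^2 = 478864.3 / 0.09290304 = 5154452.4 ft^2 ≈ 5.154e+06 ft^2 (4 s.f.).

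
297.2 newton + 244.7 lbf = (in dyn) 1.386e+08. Check: 297.2 newton = 297.2 N. 1 lbf = 4.4482216 N, so 244.7 lbf = 244.7 * 4.4482216 = 1088.4798 N. Sum: 297.2 + 1088.4798 = 1385.6798 N. 1 dyn = 1e-05 N, so 1385.6798 N = 1385.6798 / 1e-05 = 1.3856798e+08 dyn ≈ 1.386e+08 dyn (4 s.f.).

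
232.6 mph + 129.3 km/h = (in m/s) 1 mph = 0.44704 m/s, so 232.6 mph = 232.6 * 0.44704 = 103.9815 m/s. 1 km/h = 0.27777778 m/s, so 129.3 km/h = 129.3 * 0.27777778 = 35.916667 m/s. Sum: 103.9815 + 35.916667 = 139.89817 m/s. Result: 139.89817 m/s ≈ 139.9 m/s (4 s.f.). Final answer: 139.9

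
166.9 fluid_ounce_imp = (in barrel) 0.02983. Check: 1 fluid_ounce_imp = 2.8413063e-05 m^3, so 166.9 fluid_ounce_imp = 166.9 * 2.8413063e-05 = 0.0047421401 m^3. 1 barrel = 0.15898729 m^3, so 0.0047421401 m^3 = 0.0047421401 / 0.15898729 = 0.029827164 barrel ≈ 0.02983 barrel (4 s.f.).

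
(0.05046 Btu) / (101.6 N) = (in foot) 1.719. Check: 1 Btu = 1055.0559 J, so 0.05046 Btu = 0.05046 * 1055.0559 = 53.238118 J. 101.6 N is already in N. Combine: 53.238118 J / 101.6 N = 0.52399723 m. 1 foot = 0.3048 m, so 0.52399723 m = 0.52399723 / 0.3048 = 1.719151 foot ≈ 1.719 foot (4 s.f.).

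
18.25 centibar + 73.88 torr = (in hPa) 281. Check: 1 centibar = 1000 Pa, so 18.25 centibar = 18.25 * 1000 = 18250 Pa. 1 torr = 133.32237 Pa, so 73.88 torr = 73.88 * 133.32237 = 9849.8566 Pa. Sum: 18250 + 9849.8566 = 28099.857 Pa. 1 hPa = 100 Pa, so 28099.857 Pa = 28099.857 / 100 = 280.99857 hPa ≈ 281 hPa (4 s.f.).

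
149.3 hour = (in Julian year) 1 hour = 3600 s, so 149.3 hour = 149.3 * 3600 = 537480 s. 1 Julian year = 31557600 s, so 537480 s = 537480 / 31557600 = 0.017031713 Julian year ≈ 0.01703 Julian year (4 s.f.). Final answer: 0.01703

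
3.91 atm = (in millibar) 1 atm = 101325 Pa, so 3.91 atm = 3.91 * 101325 = 396180.75 Pa. 1 millibar = 100 Pa, so 396180.75 Pa = 396180.75 / 100 = 3961.8075 millibar ≈ 3962 millibar (4 s.f.). Final answer: 3962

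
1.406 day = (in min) 1 day = 86400 s, so 1.406 day = 1.406 * 86400 = 121478.4 s. 1 min = 60 s, so 121478.4 s = 121478.4 / 60 = 2024.64 min ≈ 2025 min (4 s.f.). Final answer: 2025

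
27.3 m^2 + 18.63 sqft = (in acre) 0.007174. Check: 27.3 m^2 is already in m^2. 1 sqft = 0.09290304 m^2, so 18.63 sqft = 18.63 * 0.09290304 = 1.7307836 m^2. Sum: 27.3 + 1.7307836 = 29.030784 m^2. 1 acre = 4046.8564 m^2, so 29.030784 m^2 = 29.030784 / 4046.8564 = 0.0071736629 acre ≈ 0.007174 acre (4 s.f.).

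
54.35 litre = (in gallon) 14.36. Check: 1 litre = 0.001 m^3, so 54.35 litre = 54.35 * 0.001 = 0.05435 m^3. 1 gallon = 0.0037854118 m^3, so 0.05435 m^3 = 0.05435 / 0.0037854118 = 14.357751 gallon ≈ 14.36 gallon (4 s.f.).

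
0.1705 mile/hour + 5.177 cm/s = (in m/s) 0.128. Check: 1 mile/hour = 0.44704 m/s, so 0.1705 mile/hour = 0.1705 * 0.44704 = 0.07622032 m/s. 1 cm/s = 0.01 m/s, so 5.177 cm/s = 5.177 * 0.01 = 0.05177 m/s. Sum: 0.07622032 + 0.05177 = 0.12799032 m/s. Result: 0.12799032 m/s ≈ 0.128 m/s (4 s.f.).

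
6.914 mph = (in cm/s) 1 mph = 0.44704 m/s, so 6.914 mph = 6.914 * 0.44704 = 3.0908346 m/s. 1 cm/s = 0.01 m/s, so 3.0908346 m/s = 3.0908346 / 0.01 = 309.08346 cm/s ≈ 309.1 cm/s (4 s.f.). Final answer: 309.1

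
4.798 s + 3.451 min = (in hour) 4.798 s is already in s. 1 min = 60 s, so 3.451 min = 3.451 * 60 = 207.06 s. Sum: 4.798 + 207.06 = 211.858 s. 1 hour = 3600 s, so 211.858 s = 211.858 / 3600 = 0.058849444 hour ≈ 0.05885 hour (4 s.f.). Final answer: 0.05885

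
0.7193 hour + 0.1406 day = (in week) 0.02437. Check: 1 hour = 3600 s, so 0.7193 hour = 0.7193 * 3600 = 2589.48 s. 1 day = 86400 s, so 0.1406 day = 0.1406 * 86400 = 12147.84 s. Sum: 2589.48 + 12147.84 = 14737.32 s. 1 week = 604800 s, so 14737.32 s = 14737.32 / 604800 = 0.024367262 week ≈ 0.02437 week (4 s.f.).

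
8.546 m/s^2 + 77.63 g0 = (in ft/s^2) 2526. Check: 8.546 m/s^2 is already in m/s^2. 1 g0 = 9.80665 m/s^2, so 77.63 g0 = 77.63 * 9.80665 = 761.29024 m/s^2. Sum: 8.546 + 761.29024 = 769.83624 m/s^2. 1 ft/s^2 = 0.3048 m/s^2, so 769.83624 m/s^2 = 769.83624 / 0.3048 = 2525.7094 ft/s^2 ≈ 2526 ft/s^2 (4 s.f.).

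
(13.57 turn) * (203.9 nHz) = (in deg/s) 1 turn = 6.2831853 rad, so 13.57 turn = 13.57 * 6.2831853 = 85.262825 rad. 1 nHz = 1e-09 Hz, so 203.9 nHz = 203.9 * 1e-09 = 2.039e-07 Hz. Combine: 85.262825 rad * 2.039e-07 Hz = 1.738509e-05 rad/s. 1 deg/s = 0.017453293 rad/s, so 1.738509e-05 rad/s = 1.738509e-05 / 0.017453293 = 0.00099609228 deg/s ≈ 0.0009961 deg/s (4 s.f.). Final answer: 0.0009961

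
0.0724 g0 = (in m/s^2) 0.71. Check: 1 g0 = 9.80665 m/s^2, so 0.0724 g0 = 0.0724 * 9.80665 = 0.71000146 m/s^2. Result: 0.71000146 m/s^2 ≈ 0.71 m/s^2 (4 s.f.).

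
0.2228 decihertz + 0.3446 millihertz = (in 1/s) 0.02262. Check: 1 decihertz = 0.1 Hz, so 0.2228 decihertz = 0.2228 * 0.1 = 0.02228 Hz. 1 millihertz = 0.001 Hz, so 0.3446 millihertz = 0.3446 * 0.001 = 0.0003446 Hz. Sum: 0.02228 + 0.0003446 = 0.0226246 Hz. 0.0226246 Hz = 0.0226246 1/s ≈ 0.02262 1/s (4 s.f.).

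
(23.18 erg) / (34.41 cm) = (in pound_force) 1 erg = 1e-07 J, so 23.18 erg = 23.18 * 1e-07 = 2.318e-06 J. 1 cm = 0.01 m, so 34.41 cm = 34.41 * 0.01 = 0.3441 m. Combine: 2.318e-06 J / 0.3441 m = 6.7364138e-06 N. 1 pound_force = 4.4482216 N, so 6.7364138e-06 N = 6.7364138e-06 / 4.4482216 = 1.5144061e-06 pound_force ≈ 1.514e-06 pound_force (4 s.f.). Final answer: 1.514e-06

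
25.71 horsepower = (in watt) 1.917e+04. Check: 1 horsepower = 745.69987 W, so 25.71 horsepower = 25.71 * 745.69987 = 19171.944 W. 19171.944 W = 19171.944 watt ≈ 1.917e+04 watt (4 s.f.).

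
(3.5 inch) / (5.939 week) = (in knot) 4.811e-08. Check: 1 inch = 0.0254 m, so 3.5 inch = 3.5 * 0.0254 = 0.0889 m. 1 week = 604800 s, so 5.939 week = 5.939 * 604800 = 3591907.2 s. Combine: 0.0889 m / 3591907.2 s = 2.4750083e-08 m/s. 1 knot = 0.51444444 m/s, so 2.4750083e-08 m/s = 2.4750083e-08 / 0.51444444 = 4.8110312e-08 knot ≈ 4.811e-08 knot (4 s.f.).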